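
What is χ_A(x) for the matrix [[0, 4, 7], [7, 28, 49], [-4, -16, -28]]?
xI - A = [[x, -4, -7], [-7, x - 28, -49], [4, 16, x + 28]].

Expanding det(xI - A) along the first row:
det(xI - A) = + (x)·det([[x - 28, -49], [16, x + 28]]) - (-4)·det([[-7, -49], [4, x + 28]]) + (-7)·det([[-7, x - 28], [4, 16]]).

Evaluating gives χ_A(x) = x^3.

χ_A(x) = x^3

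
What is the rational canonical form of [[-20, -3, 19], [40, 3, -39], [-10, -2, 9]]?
R = [[0, 0, -20], [1, 0, -19], [0, 1, -8]]

The invariant factors of A (the non-unit diagonal entries of the Smith normal form of xI - A over ℚ[x]) are (x + 5)(x^2 + 3x + 4), each dividing the next. The characteristic polynomial is their product, (x + 5)(x^2 + 3x + 4).

The rational canonical form is the block-diagonal matrix of companion matrices C(f_i):
R = [[0, 0, -20], [1, 0, -19], [0, 1, -8]].

Note the characteristic polynomial does not split into linear factors over ℚ, so A has no Jordan form over ℚ; the rational canonical form exists over any field.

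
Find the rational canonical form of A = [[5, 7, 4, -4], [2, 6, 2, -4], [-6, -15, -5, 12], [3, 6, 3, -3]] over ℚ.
The invariant factors of A (the non-unit diagonal entries of the Smith normal form of xI - A over ℚ[x]) are x - 1, (x - 3)(x - 1)(x + 2), each dividing the next. The characteristic polynomial is their product, (x - 3)(x - 1)^2(x + 2).

The rational canonical form is the block-diagonal matrix of companion matrices C(f_i):
R = [[1, 0, 0, 0], [0, 0, 0, -6], [0, 1, 0, 5], [0, 0, 1, 2]].

R = [[1, 0, 0, 0], [0, 0, 0, -6], [0, 1, 0, 5], [0, 0, 1, 2]]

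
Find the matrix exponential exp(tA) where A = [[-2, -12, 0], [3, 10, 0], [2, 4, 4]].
e^{tA} = [[(1 - 6*t)*e^{4*t}, -12*t*e^{4*t}, 0], [3*t*e^{4*t}, (6*t + 1)*e^{4*t}, 0], [2*t*e^{4*t}, 4*t*e^{4*t}, e^{4*t}]]

A has Jordan form J = [[4, 1, 0], [0, 4, 0], [0, 0, 4]] with A = PJP^{-1}, so e^{tA} = P e^{tJ} P^{-1}.

For a Jordan block J_k(λ), e^{tJ_k(λ)} = e^{λt} · (I + tN + t^2 N^2/2! + ... + t^{k-1} N^{k-1}/(k-1)!) where N is the nilpotent superdiagonal part.

Assembling the blocks and conjugating back gives the entries of e^{tA} as shown above.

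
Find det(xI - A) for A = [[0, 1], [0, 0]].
xI - A = [[x, -1], [0, x]].

Expanding det(xI - A) along the first row:
det(xI - A) = + (x)·det([[x]]) - (-1)·det([[0]]).

Evaluating gives χ_A(x) = x^2.

χ_A(x) = x^2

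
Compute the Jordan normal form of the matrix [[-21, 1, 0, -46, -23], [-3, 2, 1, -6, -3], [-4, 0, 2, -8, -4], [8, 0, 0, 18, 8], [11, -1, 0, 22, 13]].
The characteristic polynomial is det(xI - A) = (x - 6)(x - 2)^4, so the eigenvalues are 2 (algebraic multiplicity 4), 6 (algebraic multiplicity 1).

For λ = 2: rank(A - 2I) = 3, rank((A - 2I)^2) = 2, rank((A - 2I)^3) = 1. The eigenspace has dimension 5 - 3 = 2, so there are 2 Jordan blocks; the rank sequence gives block sizes [3, 1].

For λ = 6: algebraic multiplicity 1 gives one 1×1 block.

Assembling the blocks gives the Jordan form J above.

J = [[2, 1, 0, 0, 0], [0, 2, 1, 0, 0], [0, 0, 2, 0, 0], [0, 0, 0, 2, 0], [0, 0, 0, 0, 6]]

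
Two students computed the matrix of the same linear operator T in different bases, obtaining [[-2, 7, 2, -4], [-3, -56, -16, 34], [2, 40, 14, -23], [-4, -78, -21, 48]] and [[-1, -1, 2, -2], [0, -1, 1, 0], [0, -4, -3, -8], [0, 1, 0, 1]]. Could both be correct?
No.

trace(A) = 4 but trace(B) = -4. The trace is a similarity invariant, so A and B are not similar.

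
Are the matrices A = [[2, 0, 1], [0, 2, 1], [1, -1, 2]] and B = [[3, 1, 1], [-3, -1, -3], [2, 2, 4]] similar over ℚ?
No.

Both have characteristic polynomial (x - 2)^3, but the minimal polynomial of A is (x - 2)^3 while the minimal polynomial of B is (x - 2)^2. The minimal polynomial is a similarity invariant, so A and B are not similar.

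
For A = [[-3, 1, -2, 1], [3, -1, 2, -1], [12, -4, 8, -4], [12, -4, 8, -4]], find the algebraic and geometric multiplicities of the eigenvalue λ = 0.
algebraic multiplicity 4, geometric multiplicity 3

The characteristic polynomial is x^4, so the factor x appears with exponent 4: the algebraic multiplicity is 4.

rank(A) = 1, so the eigenspace has dimension 4 - 1 = 3: the geometric multiplicity is 3.

Since 3 < 4, A is not diagonalizable.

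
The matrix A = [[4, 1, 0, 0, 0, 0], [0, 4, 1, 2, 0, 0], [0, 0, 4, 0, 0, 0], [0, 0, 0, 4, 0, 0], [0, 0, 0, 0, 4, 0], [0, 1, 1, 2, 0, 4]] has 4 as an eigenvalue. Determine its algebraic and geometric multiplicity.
The characteristic polynomial is (x - 4)^6, so the factor x - 4 appears with exponent 6: the algebraic multiplicity is 6.

rank(A - 4I) = 2, so the eigenspace has dimension 6 - 2 = 4: the geometric multiplicity is 4.

Since 4 < 6, A is not diagonalizable.

algebraic multiplicity 6, geometric multiplicity 4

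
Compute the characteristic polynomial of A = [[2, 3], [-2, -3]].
xI - A = [[x - 2, -3], [2, x + 3]].

Expanding det(xI - A) along the first row:
det(xI - A) = + (x - 2)·det([[x + 3]]) - (-3)·det([[2]]).

Evaluating gives χ_A(x) = x^2 + x = x(x + 1).

χ_A(x) = x(x + 1)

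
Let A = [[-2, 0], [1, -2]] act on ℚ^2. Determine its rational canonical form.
The invariant factors of A (the non-unit diagonal entries of the Smith normal form of xI - A over ℚ[x]) are (x + 2)^2, each dividing the next. The characteristic polynomial is their product, (x + 2)^2.

The rational canonical form is the block-diagonal matrix of companion matrices C(f_i):
R = [[0, -4], [1, -4]].

R = [[0, -4], [1, -4]]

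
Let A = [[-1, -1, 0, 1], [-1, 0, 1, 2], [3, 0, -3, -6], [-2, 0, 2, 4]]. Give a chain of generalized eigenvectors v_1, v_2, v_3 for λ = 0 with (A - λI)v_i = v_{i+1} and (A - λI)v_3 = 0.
v_1 = [[0, 0, 1, 0]]^T, v_2 = [[0, 1, -3, 2]]^T, v_3 = [[1, 1, -3, 2]]^T

We seek v_1 ∈ ker(A^3) \ ker(A^2), then set v_{i+1} = A v_i.

One such chain is v_1 = [[0, 0, 1, 0]]^T, v_2 = [[0, 1, -3, 2]]^T, v_3 = [[1, 1, -3, 2]]^T. Check: A v_3 = [[0, 0, 0, 0]]^T = 0.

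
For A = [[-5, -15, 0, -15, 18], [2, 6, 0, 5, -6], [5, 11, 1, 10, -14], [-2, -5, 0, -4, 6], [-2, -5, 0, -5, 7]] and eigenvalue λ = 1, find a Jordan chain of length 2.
We seek v_1 ∈ ker((A - I)^2) \ ker(A - I), then set v_{i+1} = (A - I) v_i.

One such chain is v_1 = [[2, -1, 0, 0, 0]]^T, v_2 = [[3, -1, -1, 1, 1]]^T. Check: (A - I) v_2 = [[0, 0, 0, 0, 0]]^T = 0.

v_1 = [[2, -1, 0, 0, 0]]^T, v_2 = [[3, -1, -1, 1, 1]]^T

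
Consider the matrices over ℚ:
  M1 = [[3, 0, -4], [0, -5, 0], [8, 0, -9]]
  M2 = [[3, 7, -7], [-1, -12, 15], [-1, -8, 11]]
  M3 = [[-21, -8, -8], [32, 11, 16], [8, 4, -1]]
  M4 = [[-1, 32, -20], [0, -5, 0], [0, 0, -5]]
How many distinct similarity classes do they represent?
2 classes: {M1, M3, M4}, {M2}

Characteristic polynomials: χ_{M1} = (x + 1)(x + 5)^2, χ_{M2} = (x - 3)^2(x + 4), χ_{M3} = (x + 1)(x + 5)^2, χ_{M4} = (x + 1)(x + 5)^2.

{M1, M3, M4}: invariant factors x + 5, (x + 1)(x + 5).

{M2}: invariant factors (x - 3)^2(x + 4).

Matrices are similar if and only if their invariant-factor lists agree; the partition into similarity classes is {M1, M3, M4}, {M2}.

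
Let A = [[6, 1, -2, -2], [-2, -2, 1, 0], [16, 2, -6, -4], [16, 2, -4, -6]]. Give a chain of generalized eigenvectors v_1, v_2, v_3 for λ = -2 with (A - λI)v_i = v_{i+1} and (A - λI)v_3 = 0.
We seek v_1 ∈ ker((A + 2I)^3) \ ker((A + 2I)^2), then set v_{i+1} = (A + 2I) v_i.

One such chain is v_1 = [[0, 2, 1, 0]]^T, v_2 = [[0, 1, 0, 0]]^T, v_3 = [[1, 0, 2, 2]]^T. Check: (A + 2I) v_3 = [[0, 0, 0, 0]]^T = 0.

v_1 = [[0, 2, 1, 0]]^T, v_2 = [[0, 1, 0, 0]]^T, v_3 = [[1, 0, 2, 2]]^T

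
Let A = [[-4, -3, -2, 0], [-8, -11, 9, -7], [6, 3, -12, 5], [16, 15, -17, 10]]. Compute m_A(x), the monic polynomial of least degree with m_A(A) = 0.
The characteristic polynomial factors as (x + 2)(x + 5)^3. The minimal polynomial is ∏(x - λ)^{k_λ} where k_λ is the size of the largest Jordan block at λ.

For λ = -5: rank(A + 5I) = 3, and the largest Jordan block has size 3 (the smallest k with rank((A + 5I)^k) = rank((A + 5I)^(k+1))).
For λ = -2: rank(A + 2I) = 3, and the largest Jordan block has size 1 (the smallest k with rank((A + 2I)^k) = rank((A + 2I)^(k+1))).

So m_A(x) = (x + 2)(x + 5)^3.

m_A(x) = (x + 2)(x + 5)^3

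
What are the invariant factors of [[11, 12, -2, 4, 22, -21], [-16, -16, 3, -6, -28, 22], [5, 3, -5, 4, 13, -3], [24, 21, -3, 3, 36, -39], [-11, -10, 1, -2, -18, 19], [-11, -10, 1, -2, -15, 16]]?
The Jordan structure of A has elementary divisors (x + 3)^3, (x + 3), (x + 3), (x - 6). Arranging the block sizes at each eigenvalue in decreasing order and taking row products gives the invariant factors.

Invariant factors (smallest first, each dividing the next): x + 3, x + 3, (x - 6)(x + 3)^3.

Check: the last factor (x - 6)(x + 3)^3 is the minimal polynomial, and the product (x - 6)(x + 3)^5 is the characteristic polynomial.

x + 3, x + 3, (x - 6)(x + 3)^3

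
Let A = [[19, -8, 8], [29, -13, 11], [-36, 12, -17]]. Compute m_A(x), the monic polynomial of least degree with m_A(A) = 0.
The characteristic polynomial factors as (x + 3)^2(x + 5). The minimal polynomial is ∏(x - λ)^{k_λ} where k_λ is the size of the largest Jordan block at λ.

For λ = -5: rank(A + 5I) = 2, and the largest Jordan block has size 1 (the smallest k with rank((A + 5I)^k) = rank((A + 5I)^(k+1))).
For λ = -3: rank(A + 3I) = 2, and the largest Jordan block has size 2 (the smallest k with rank((A + 3I)^k) = rank((A + 3I)^(k+1))).

So m_A(x) = (x + 3)^2(x + 5).

m_A(x) = (x + 3)^2(x + 5)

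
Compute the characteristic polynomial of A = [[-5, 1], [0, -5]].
χ_A(x) = (x + 5)^2

xI - A = [[x + 5, -1], [0, x + 5]].

Expanding det(xI - A) along the first row:
det(xI - A) = + (x + 5)·det([[x + 5]]) - (-1)·det([[0]]).

Evaluating gives χ_A(x) = x^2 + 10x + 25 = (x + 5)^2.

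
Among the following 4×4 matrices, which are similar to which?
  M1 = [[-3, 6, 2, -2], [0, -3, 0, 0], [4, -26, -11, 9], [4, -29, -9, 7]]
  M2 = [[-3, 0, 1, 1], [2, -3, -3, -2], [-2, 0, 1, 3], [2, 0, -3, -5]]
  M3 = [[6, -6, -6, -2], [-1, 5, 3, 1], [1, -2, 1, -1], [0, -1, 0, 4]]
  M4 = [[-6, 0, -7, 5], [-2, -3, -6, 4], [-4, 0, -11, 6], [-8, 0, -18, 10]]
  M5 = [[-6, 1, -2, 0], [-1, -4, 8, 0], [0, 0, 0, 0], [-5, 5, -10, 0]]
Characteristic polynomials: χ_{M1} = (x + 2)^2(x + 3)^2, χ_{M2} = (x + 2)^2(x + 3)^2, χ_{M3} = (x - 4)^4, χ_{M4} = (x + 2)^2(x + 3)^2, χ_{M5} = x^2(x + 5)^2.

{M1, M2, M4}: invariant factors x + 3, (x + 2)^2(x + 3).

{M3}: invariant factors x - 4, (x - 4)^3.

{M5}: invariant factors x, x(x + 5)^2.

Matrices are similar if and only if their invariant-factor lists agree; the partition into similarity classes is {M1, M2, M4}, {M3}, {M5}.

3 classes: {M1, M2, M4}, {M3}, {M5}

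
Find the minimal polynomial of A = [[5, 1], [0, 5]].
m_A(x) = (x - 5)^2

The characteristic polynomial factors as (x - 5)^2. The minimal polynomial is ∏(x - λ)^{k_λ} where k_λ is the size of the largest Jordan block at λ.

For λ = 5: rank(A - 5I) = 1, and the largest Jordan block has size 2 (the smallest k with rank((A - 5I)^k) = rank((A - 5I)^(k+1))).

So m_A(x) = (x - 5)^2.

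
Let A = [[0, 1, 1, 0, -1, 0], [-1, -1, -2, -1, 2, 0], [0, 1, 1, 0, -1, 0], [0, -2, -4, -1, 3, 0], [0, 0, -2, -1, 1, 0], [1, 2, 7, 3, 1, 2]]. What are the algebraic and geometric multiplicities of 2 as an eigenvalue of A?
The characteristic polynomial is x^5(x - 2), so the factor x - 2 appears with exponent 1: the algebraic multiplicity is 1.

rank(A - 2I) = 5, so the eigenspace has dimension 6 - 5 = 1: the geometric multiplicity is 1.

algebraic multiplicity 1, geometric multiplicity 1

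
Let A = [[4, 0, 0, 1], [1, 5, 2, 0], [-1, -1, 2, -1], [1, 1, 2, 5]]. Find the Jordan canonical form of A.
J = [[4, 1, 0, 0], [0, 4, 1, 0], [0, 0, 4, 0], [0, 0, 0, 4]]

The characteristic polynomial is det(xI - A) = (x - 4)^4, so the eigenvalues are 4 (algebraic multiplicity 4).

For λ = 4: rank(A - 4I) = 2, rank((A - 4I)^2) = 1, rank((A - 4I)^3) = 0. The eigenspace has dimension 4 - 2 = 2, so there are 2 Jordan blocks; the rank sequence gives block sizes [3, 1].

Assembling the blocks gives the Jordan form J above.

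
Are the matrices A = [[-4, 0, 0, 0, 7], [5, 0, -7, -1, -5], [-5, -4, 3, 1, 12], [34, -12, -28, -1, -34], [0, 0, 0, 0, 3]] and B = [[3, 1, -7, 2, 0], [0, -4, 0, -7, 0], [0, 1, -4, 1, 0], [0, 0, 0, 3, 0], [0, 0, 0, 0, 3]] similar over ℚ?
Both have characteristic polynomial (x - 3)^3(x + 4)^2, but the minimal polynomial of A is (x - 3)^2(x + 4) while the minimal polynomial of B is (x - 3)^2(x + 4)^2. The minimal polynomial is a similarity invariant, so A and B are not similar.

No.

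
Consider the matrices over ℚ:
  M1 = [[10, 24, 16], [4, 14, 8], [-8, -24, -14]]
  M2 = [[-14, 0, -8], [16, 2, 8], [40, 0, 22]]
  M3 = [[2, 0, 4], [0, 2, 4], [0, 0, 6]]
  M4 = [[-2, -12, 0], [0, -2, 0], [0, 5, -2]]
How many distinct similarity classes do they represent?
Characteristic polynomials: χ_{M1} = (x - 6)(x - 2)^2, χ_{M2} = (x - 6)(x - 2)^2, χ_{M3} = (x - 6)(x - 2)^2, χ_{M4} = (x + 2)^3.

{M1, M2, M3}: invariant factors x - 2, (x - 6)(x - 2).

{M4}: invariant factors x + 2, (x + 2)^2.

Matrices are similar if and only if their invariant-factor lists agree; the partition into similarity classes is {M1, M2, M3}, {M4}.

2 classes: {M1, M2, M3}, {M4}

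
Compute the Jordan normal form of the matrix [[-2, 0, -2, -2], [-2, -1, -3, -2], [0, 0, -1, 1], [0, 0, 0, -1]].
J = [[-2, 0, 0, 0], [0, -1, 1, 0], [0, 0, -1, 1], [0, 0, 0, -1]]

The characteristic polynomial is det(xI - A) = (x + 1)^3(x + 2), so the eigenvalues are -2 (algebraic multiplicity 1), -1 (algebraic multiplicity 3).

For λ = -2: algebraic multiplicity 1 gives one 1×1 block.

For λ = -1: rank(A + I) = 3, rank((A + I)^2) = 2, rank((A + I)^3) = 1. The eigenspace has dimension 4 - 3 = 1, so there is 1 Jordan block; the rank sequence gives block sizes [3].

Assembling the blocks gives the Jordan form J above.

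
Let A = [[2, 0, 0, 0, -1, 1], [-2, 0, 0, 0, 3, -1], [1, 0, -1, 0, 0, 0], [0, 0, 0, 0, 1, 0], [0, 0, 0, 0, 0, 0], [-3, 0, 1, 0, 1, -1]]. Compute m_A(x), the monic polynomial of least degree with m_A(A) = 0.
m_A(x) = x^3

The characteristic polynomial factors as x^6. The minimal polynomial is ∏(x - λ)^{k_λ} where k_λ is the size of the largest Jordan block at λ.

For λ = 0: rank(A) = 3, and the largest Jordan block has size 3 (the smallest k with rank(A^k) = rank(A^(k+1))).

So m_A(x) = x^3.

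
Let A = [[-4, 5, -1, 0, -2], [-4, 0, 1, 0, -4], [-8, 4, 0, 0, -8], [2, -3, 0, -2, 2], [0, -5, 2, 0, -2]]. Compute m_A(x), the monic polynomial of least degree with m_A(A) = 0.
The characteristic polynomial factors as x(x + 2)^4. The minimal polynomial is ∏(x - λ)^{k_λ} where k_λ is the size of the largest Jordan block at λ.

For λ = -2: rank(A + 2I) = 3, and the largest Jordan block has size 3 (the smallest k with rank((A + 2I)^k) = rank((A + 2I)^(k+1))).
For λ = 0: rank(A) = 4, and the largest Jordan block has size 1 (the smallest k with rank(A^k) = rank(A^(k+1))).

So m_A(x) = x(x + 2)^3.

m_A(x) = x(x + 2)^3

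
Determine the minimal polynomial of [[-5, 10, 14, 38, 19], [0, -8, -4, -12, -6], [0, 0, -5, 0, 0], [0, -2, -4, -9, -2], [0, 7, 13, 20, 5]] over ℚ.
m_A(x) = (x + 2)(x + 5)^3

The characteristic polynomial factors as (x + 2)(x + 5)^4. The minimal polynomial is ∏(x - λ)^{k_λ} where k_λ is the size of the largest Jordan block at λ.

For λ = -5: rank(A + 5I) = 3, and the largest Jordan block has size 3 (the smallest k with rank((A + 5I)^k) = rank((A + 5I)^(k+1))).
For λ = -2: rank(A + 2I) = 4, and the largest Jordan block has size 1 (the smallest k with rank((A + 2I)^k) = rank((A + 2I)^(k+1))).

So m_A(x) = (x + 2)(x + 5)^3.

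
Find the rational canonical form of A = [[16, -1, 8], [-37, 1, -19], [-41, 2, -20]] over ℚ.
R = [[0, 0, -15], [1, 0, -5], [0, 1, -3]]

The invariant factors of A (the non-unit diagonal entries of the Smith normal form of xI - A over ℚ[x]) are (x + 3)(x^2 + 5), each dividing the next. The characteristic polynomial is their product, (x + 3)(x^2 + 5).

The rational canonical form is the block-diagonal matrix of companion matrices C(f_i):
R = [[0, 0, -15], [1, 0, -5], [0, 1, -3]].

Note the characteristic polynomial does not split into linear factors over ℚ, so A has no Jordan form over ℚ; the rational canonical form exists over any field.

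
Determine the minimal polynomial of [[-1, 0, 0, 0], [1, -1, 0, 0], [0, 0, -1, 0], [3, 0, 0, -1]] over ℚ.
The characteristic polynomial factors as (x + 1)^4. The minimal polynomial is ∏(x - λ)^{k_λ} where k_λ is the size of the largest Jordan block at λ.

For λ = -1: rank(A + I) = 1, and the largest Jordan block has size 2 (the smallest k with rank((A + I)^k) = rank((A + I)^(k+1))).

So m_A(x) = (x + 1)^2.

m_A(x) = (x + 1)^2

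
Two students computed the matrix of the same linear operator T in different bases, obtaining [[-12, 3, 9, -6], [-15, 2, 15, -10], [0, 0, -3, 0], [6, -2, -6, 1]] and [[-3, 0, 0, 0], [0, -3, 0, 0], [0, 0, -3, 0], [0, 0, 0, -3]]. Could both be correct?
No.

Both have characteristic polynomial (x + 3)^4, but the minimal polynomial of A is (x + 3)^2 while the minimal polynomial of B is x + 3. The minimal polynomial is a similarity invariant, so A and B are not similar.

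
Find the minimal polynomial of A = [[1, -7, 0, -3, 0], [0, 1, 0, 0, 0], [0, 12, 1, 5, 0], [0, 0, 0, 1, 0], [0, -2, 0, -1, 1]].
The characteristic polynomial factors as (x - 1)^5. The minimal polynomial is ∏(x - λ)^{k_λ} where k_λ is the size of the largest Jordan block at λ.

For λ = 1: rank(A - I) = 2, and the largest Jordan block has size 2 (the smallest k with rank((A - I)^k) = rank((A - I)^(k+1))).

So m_A(x) = (x - 1)^2.

m_A(x) = (x - 1)^2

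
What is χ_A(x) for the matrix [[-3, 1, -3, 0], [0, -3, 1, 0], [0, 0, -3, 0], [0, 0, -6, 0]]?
χ_A(x) = x(x + 3)^3

xI - A = [[x + 3, -1, 3, 0], [0, x + 3, -1, 0], [0, 0, x + 3, 0], [0, 0, 6, x]].

Expanding det(xI - A) along the first row:
det(xI - A) = + (x + 3)·det([[x + 3, -1, 0], [0, x + 3, 0], [0, 6, x]]) - (-1)·det([[0, -1, 0], [0, x + 3, 0], [0, 6, x]]) + (3)·det([[0, x + 3, 0], [0, 0, 0], [0, 0, x]]) - (0)·det([[0, x + 3, -1], [0, 0, x + 3], [0, 0, 6]]).

Evaluating gives χ_A(x) = x^4 + 9x^3 + 27x^2 + 27x = x(x + 3)^3.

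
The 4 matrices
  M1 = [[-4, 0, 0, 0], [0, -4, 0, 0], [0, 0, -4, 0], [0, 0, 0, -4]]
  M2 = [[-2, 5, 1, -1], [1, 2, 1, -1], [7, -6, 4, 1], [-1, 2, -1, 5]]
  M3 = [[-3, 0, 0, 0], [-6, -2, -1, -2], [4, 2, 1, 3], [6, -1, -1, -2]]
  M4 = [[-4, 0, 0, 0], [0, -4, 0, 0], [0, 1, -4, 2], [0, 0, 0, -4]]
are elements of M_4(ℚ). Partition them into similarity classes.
Characteristic polynomials: χ_{M1} = (x + 4)^4, χ_{M2} = (x - 4)^3(x + 3), χ_{M3} = (x + 1)^3(x + 3), χ_{M4} = (x + 4)^4.

{M1}: invariant factors x + 4, x + 4, x + 4, x + 4.

{M2}: invariant factors (x - 4)^3(x + 3).

{M3}: invariant factors (x + 1)^3(x + 3).

{M4}: invariant factors x + 4, x + 4, (x + 4)^2.

Matrices are similar if and only if their invariant-factor lists agree; the partition into similarity classes is {M1}, {M2}, {M3}, {M4}.

4 classes: {M1}, {M2}, {M3}, {M4}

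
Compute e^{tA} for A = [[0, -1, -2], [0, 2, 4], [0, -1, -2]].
A has Jordan form J = [[0, 1, 0], [0, 0, 0], [0, 0, 0]] with A = PJP^{-1}, so e^{tA} = P e^{tJ} P^{-1}.

For a Jordan block J_k(λ), e^{tJ_k(λ)} = e^{λt} · (I + tN + t^2 N^2/2! + ... + t^{k-1} N^{k-1}/(k-1)!) where N is the nilpotent superdiagonal part.

Assembling the blocks and conjugating back gives the entries of e^{tA} as shown above.

e^{tA} = [[1, -t, -2*t], [0, 2*t + 1, 4*t], [0, -t, 1 - 2*t]]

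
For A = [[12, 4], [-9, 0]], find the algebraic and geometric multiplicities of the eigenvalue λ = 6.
algebraic multiplicity 2, geometric multiplicity 1

The characteristic polynomial is (x - 6)^2, so the factor x - 6 appears with exponent 2: the algebraic multiplicity is 2.

rank(A - 6I) = 1, so the eigenspace has dimension 2 - 1 = 1: the geometric multiplicity is 1.

Since 1 < 2, A is not diagonalizable.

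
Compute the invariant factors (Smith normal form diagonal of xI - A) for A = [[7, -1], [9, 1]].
The Jordan structure of A has elementary divisors (x - 4)^2. Arranging the block sizes at each eigenvalue in decreasing order and taking row products gives the invariant factors.

Invariant factors (smallest first, each dividing the next): (x - 4)^2.

Check: the last factor (x - 4)^2 is the minimal polynomial, and the product (x - 4)^2 is the characteristic polynomial.

(x - 4)^2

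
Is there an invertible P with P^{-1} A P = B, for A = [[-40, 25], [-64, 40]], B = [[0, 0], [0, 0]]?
Both have characteristic polynomial x^2, but the minimal polynomial of A is x^2 while the minimal polynomial of B is x. The minimal polynomial is a similarity invariant, so A and B are not similar.

No.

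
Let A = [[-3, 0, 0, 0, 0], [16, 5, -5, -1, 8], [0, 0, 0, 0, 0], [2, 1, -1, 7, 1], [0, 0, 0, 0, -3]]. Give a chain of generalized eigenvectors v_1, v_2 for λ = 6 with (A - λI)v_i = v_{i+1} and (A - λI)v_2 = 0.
v_1 = [[0, 1, 0, 0, 0]]^T, v_2 = [[0, -1, 0, 1, 0]]^T

We seek v_1 ∈ ker((A - 6I)^2) \ ker(A - 6I), then set v_{i+1} = (A - 6I) v_i.

One such chain is v_1 = [[0, 1, 0, 0, 0]]^T, v_2 = [[0, -1, 0, 1, 0]]^T. Check: (A - 6I) v_2 = [[0, 0, 0, 0, 0]]^T = 0.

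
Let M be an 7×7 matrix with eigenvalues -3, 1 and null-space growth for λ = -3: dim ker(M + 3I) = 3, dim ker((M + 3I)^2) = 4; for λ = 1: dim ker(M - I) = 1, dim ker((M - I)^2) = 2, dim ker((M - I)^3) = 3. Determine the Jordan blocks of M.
λ = -3: successive nullity increments [3, 1] count blocks of size ≥ k; block sizes are [2, 1, 1].
λ = 1: successive nullity increments [1, 1, 1] count blocks of size ≥ k; block sizes are [3].

Jordan blocks: (-3, 2), (-3, 1), (-3, 1), (1, 3)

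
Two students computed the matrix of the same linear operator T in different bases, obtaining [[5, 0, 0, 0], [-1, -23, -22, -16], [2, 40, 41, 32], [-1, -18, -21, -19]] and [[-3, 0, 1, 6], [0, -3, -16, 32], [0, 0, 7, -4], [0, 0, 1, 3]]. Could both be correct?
Both have characteristic polynomial (x - 5)^2(x + 3)^2, but the minimal polynomial of A is (x - 5)^2(x + 3)^2 while the minimal polynomial of B is (x - 5)^2(x + 3). The minimal polynomial is a similarity invariant, so A and B are not similar.

No.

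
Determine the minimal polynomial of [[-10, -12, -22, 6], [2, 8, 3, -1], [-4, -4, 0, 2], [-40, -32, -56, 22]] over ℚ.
The characteristic polynomial factors as (x - 6)^3(x - 2). The minimal polynomial is ∏(x - λ)^{k_λ} where k_λ is the size of the largest Jordan block at λ.

For λ = 2: rank(A - 2I) = 3, and the largest Jordan block has size 1 (the smallest k with rank((A - 2I)^k) = rank((A - 2I)^(k+1))).
For λ = 6: rank(A - 6I) = 2, and the largest Jordan block has size 2 (the smallest k with rank((A - 6I)^k) = rank((A - 6I)^(k+1))).

So m_A(x) = (x - 6)^2(x - 2).

m_A(x) = (x - 6)^2(x - 2)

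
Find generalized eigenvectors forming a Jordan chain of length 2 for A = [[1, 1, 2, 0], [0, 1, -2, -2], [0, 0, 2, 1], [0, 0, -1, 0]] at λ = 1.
v_1 = [[1, 1, 0, 0]]^T, v_2 = [[1, 0, 0, 0]]^T

We seek v_1 ∈ ker((A - I)^2) \ ker(A - I), then set v_{i+1} = (A - I) v_i.

One such chain is v_1 = [[1, 1, 0, 0]]^T, v_2 = [[1, 0, 0, 0]]^T. Check: (A - I) v_2 = [[0, 0, 0, 0]]^T = 0.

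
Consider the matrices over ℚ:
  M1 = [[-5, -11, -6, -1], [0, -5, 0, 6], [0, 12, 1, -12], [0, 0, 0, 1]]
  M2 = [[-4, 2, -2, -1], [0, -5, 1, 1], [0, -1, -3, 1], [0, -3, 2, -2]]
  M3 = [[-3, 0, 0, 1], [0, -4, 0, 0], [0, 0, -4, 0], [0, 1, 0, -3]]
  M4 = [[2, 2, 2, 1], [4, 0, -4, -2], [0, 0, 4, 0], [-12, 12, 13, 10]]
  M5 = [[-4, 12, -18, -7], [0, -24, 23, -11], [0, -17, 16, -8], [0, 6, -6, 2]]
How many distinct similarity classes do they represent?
Characteristic polynomials: χ_{M1} = (x - 1)^2(x + 5)^2, χ_{M2} = (x + 3)^2(x + 4)^2, χ_{M3} = (x + 3)^2(x + 4)^2, χ_{M4} = (x - 4)^4, χ_{M5} = (x + 1)^2(x + 4)^2.

{M1}: invariant factors x - 1, (x - 1)(x + 5)^2.

{M2}: invariant factors (x + 3)^2(x + 4)^2.

{M3}: invariant factors x + 4, (x + 3)^2(x + 4).

{M4}: invariant factors x - 4, (x - 4)^3.

{M5}: invariant factors (x + 1)^2(x + 4)^2.

Matrices are similar if and only if their invariant-factor lists agree; the partition into similarity classes is {M1}, {M2}, {M3}, {M4}, {M5}.

5 classes: {M1}, {M2}, {M3}, {M4}, {M5}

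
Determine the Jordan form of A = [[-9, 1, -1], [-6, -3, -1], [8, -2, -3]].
The characteristic polynomial is det(xI - A) = (x + 5)^3, so the eigenvalues are -5 (algebraic multiplicity 3).

For λ = -5: rank(A + 5I) = 2, rank((A + 5I)^2) = 1, rank((A + 5I)^3) = 0. The eigenspace has dimension 3 - 2 = 1, so there is 1 Jordan block; the rank sequence gives block sizes [3].

Assembling the blocks gives the Jordan form J above.

J = [[-5, 1, 0], [0, -5, 1], [0, 0, -5]]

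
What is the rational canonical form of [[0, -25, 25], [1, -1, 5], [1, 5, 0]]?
The invariant factors of A (the non-unit diagonal entries of the Smith normal form of xI - A over ℚ[x]) are (x - 5)(x + 1)(x + 5), each dividing the next. The characteristic polynomial is their product, (x - 5)(x + 1)(x + 5).

The rational canonical form is the block-diagonal matrix of companion matrices C(f_i):
R = [[0, 0, 25], [1, 0, 25], [0, 1, -1]].

R = [[0, 0, 25], [1, 0, 25], [0, 1, -1]]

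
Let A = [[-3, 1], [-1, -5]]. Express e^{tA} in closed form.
A has Jordan form J = [[-4, 1], [0, -4]] with A = PJP^{-1}, so e^{tA} = P e^{tJ} P^{-1}.

For a Jordan block J_k(λ), e^{tJ_k(λ)} = e^{λt} · (I + tN + t^2 N^2/2! + ... + t^{k-1} N^{k-1}/(k-1)!) where N is the nilpotent superdiagonal part.

Assembling the blocks and conjugating back gives the entries of e^{tA} as shown above.

e^{tA} = [[(t + 1)*e^{-4*t}, t*e^{-4*t}], [-t*e^{-4*t}, (1 - t)*e^{-4*t}]]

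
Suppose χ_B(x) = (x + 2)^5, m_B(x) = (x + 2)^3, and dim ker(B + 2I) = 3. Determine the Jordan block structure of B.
Jordan blocks: (-2, 3), (-2, 1), (-2, 1)

λ = -2: algebraic multiplicity 5 (exponent in χ_B), largest block size 3 (exponent in m_B), 3 blocks (geometric multiplicity). These force block sizes [3, 1, 1].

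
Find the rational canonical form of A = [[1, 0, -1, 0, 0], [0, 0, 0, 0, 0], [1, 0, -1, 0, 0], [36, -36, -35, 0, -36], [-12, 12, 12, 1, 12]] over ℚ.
R = [[0, 0, 0, 0, 0], [0, 0, 0, 0, 0], [0, 1, 0, 0, 0], [0, 0, 1, 0, -36], [0, 0, 0, 1, 12]]

The invariant factors of A (the non-unit diagonal entries of the Smith normal form of xI - A over ℚ[x]) are x, x^2(x - 6)^2, each dividing the next. The characteristic polynomial is their product, x^3(x - 6)^2.

The rational canonical form is the block-diagonal matrix of companion matrices C(f_i):
R = [[0, 0, 0, 0, 0], [0, 0, 0, 0, 0], [0, 1, 0, 0, 0], [0, 0, 1, 0, -36], [0, 0, 0, 1, 12]].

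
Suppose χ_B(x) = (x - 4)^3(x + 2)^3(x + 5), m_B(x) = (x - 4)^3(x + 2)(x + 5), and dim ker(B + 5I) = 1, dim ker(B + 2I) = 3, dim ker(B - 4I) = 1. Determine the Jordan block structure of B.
Jordan blocks: (-5, 1), (-2, 1), (-2, 1), (-2, 1), (4, 3)

λ = -5: algebraic multiplicity 1 (exponent in χ_B), largest block size 1 (exponent in m_B), 1 block (geometric multiplicity). This forces block sizes [1].
λ = -2: algebraic multiplicity 3 (exponent in χ_B), largest block size 1 (exponent in m_B), 3 blocks (geometric multiplicity). These force block sizes [1, 1, 1].
λ = 4: algebraic multiplicity 3 (exponent in χ_B), largest block size 3 (exponent in m_B), 1 block (geometric multiplicity). This forces block sizes [3].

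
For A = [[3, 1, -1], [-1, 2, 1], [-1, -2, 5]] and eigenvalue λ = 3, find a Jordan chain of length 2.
We seek v_1 ∈ ker((A - 3I)^2) \ ker(A - 3I), then set v_{i+1} = (A - 3I) v_i.

One such chain is v_1 = [[-1, 1, 1]]^T, v_2 = [[0, 1, 1]]^T. Check: (A - 3I) v_2 = [[0, 0, 0]]^T = 0.

v_1 = [[-1, 1, 1]]^T, v_2 = [[0, 1, 1]]^T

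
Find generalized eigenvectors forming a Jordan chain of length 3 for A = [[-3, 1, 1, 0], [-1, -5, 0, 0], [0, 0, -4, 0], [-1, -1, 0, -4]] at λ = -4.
v_1 = [[-1, 0, 1, -1]]^T, v_2 = [[0, 1, 0, 1]]^T, v_3 = [[1, -1, 0, -1]]^T

We seek v_1 ∈ ker((A + 4I)^3) \ ker((A + 4I)^2), then set v_{i+1} = (A + 4I) v_i.

One such chain is v_1 = [[-1, 0, 1, -1]]^T, v_2 = [[0, 1, 0, 1]]^T, v_3 = [[1, -1, 0, -1]]^T. Check: (A + 4I) v_3 = [[0, 0, 0, 0]]^T = 0.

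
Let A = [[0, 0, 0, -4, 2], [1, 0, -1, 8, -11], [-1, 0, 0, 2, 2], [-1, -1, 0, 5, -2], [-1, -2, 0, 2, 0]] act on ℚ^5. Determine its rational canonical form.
The invariant factors of A (the non-unit diagonal entries of the Smith normal form of xI - A over ℚ[x]) are x^2 - 4x - 2, (x + 3)(x^2 - 4x - 2), each dividing the next. The characteristic polynomial is their product, (x + 3)(x^2 - 4x - 2)^2.

The rational canonical form is the block-diagonal matrix of companion matrices C(f_i):
R = [[0, 2, 0, 0, 0], [1, 4, 0, 0, 0], [0, 0, 0, 0, 6], [0, 0, 1, 0, 14], [0, 0, 0, 1, 1]].

Note the characteristic polynomial does not split into linear factors over ℚ, so A has no Jordan form over ℚ; the rational canonical form exists over any field.

R = [[0, 2, 0, 0, 0], [1, 4, 0, 0, 0], [0, 0, 0, 0, 6], [0, 0, 1, 0, 14], [0, 0, 0, 1, 1]]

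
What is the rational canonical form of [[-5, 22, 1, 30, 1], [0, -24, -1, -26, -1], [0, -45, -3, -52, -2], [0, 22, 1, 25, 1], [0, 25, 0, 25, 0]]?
The invariant factors of A (the non-unit diagonal entries of the Smith normal form of xI - A over ℚ[x]) are x + 5, (x - 5)(x + 1)^2(x + 5), each dividing the next. The characteristic polynomial is their product, (x - 5)(x + 1)^2(x + 5)^2.

The rational canonical form is the block-diagonal matrix of companion matrices C(f_i):
R = [[-5, 0, 0, 0, 0], [0, 0, 0, 0, 25], [0, 1, 0, 0, 50], [0, 0, 1, 0, 24], [0, 0, 0, 1, -2]].

R = [[-5, 0, 0, 0, 0], [0, 0, 0, 0, 25], [0, 1, 0, 0, 50], [0, 0, 1, 0, 24], [0, 0, 0, 1, -2]]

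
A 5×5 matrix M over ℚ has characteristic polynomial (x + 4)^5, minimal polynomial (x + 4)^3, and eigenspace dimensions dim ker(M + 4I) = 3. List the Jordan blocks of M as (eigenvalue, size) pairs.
λ = -4: algebraic multiplicity 5 (exponent in χ_M), largest block size 3 (exponent in m_M), 3 blocks (geometric multiplicity). These force block sizes [3, 1, 1].

Jordan blocks: (-4, 3), (-4, 1), (-4, 1)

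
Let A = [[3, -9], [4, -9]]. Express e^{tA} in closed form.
A has Jordan form J = [[-3, 1], [0, -3]] with A = PJP^{-1}, so e^{tA} = P e^{tJ} P^{-1}.

For a Jordan block J_k(λ), e^{tJ_k(λ)} = e^{λt} · (I + tN + t^2 N^2/2! + ... + t^{k-1} N^{k-1}/(k-1)!) where N is the nilpotent superdiagonal part.

Assembling the blocks and conjugating back gives the entries of e^{tA} as shown above.

e^{tA} = [[(6*t + 1)*e^{-3*t}, -9*t*e^{-3*t}], [4*t*e^{-3*t}, (1 - 6*t)*e^{-3*t}]]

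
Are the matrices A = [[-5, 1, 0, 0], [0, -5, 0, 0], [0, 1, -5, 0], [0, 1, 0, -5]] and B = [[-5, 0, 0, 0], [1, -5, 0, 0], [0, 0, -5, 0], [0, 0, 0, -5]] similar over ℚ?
Yes.

Two matrices over a field are similar if and only if they have the same invariant factors.

Both A and B have characteristic polynomial (x + 5)^4 and minimal polynomial (x + 5)^2. Computing further, both have invariant factors x + 5, x + 5, (x + 5)^2. Hence A and B are similar.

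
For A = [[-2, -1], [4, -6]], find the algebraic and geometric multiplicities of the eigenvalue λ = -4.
algebraic multiplicity 2, geometric multiplicity 1

The characteristic polynomial is (x + 4)^2, so the factor x + 4 appears with exponent 2: the algebraic multiplicity is 2.

rank(A + 4I) = 1, so the eigenspace has dimension 2 - 1 = 1: the geometric multiplicity is 1.

Since 1 < 2, A is not diagonalizable.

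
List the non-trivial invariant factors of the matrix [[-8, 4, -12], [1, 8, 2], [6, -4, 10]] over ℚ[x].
(x - 6)^2(x + 2)

The Jordan structure of A has elementary divisors (x + 2), (x - 6)^2. Arranging the block sizes at each eigenvalue in decreasing order and taking row products gives the invariant factors.

Invariant factors (smallest first, each dividing the next): (x - 6)^2(x + 2).

Check: the last factor (x - 6)^2(x + 2) is the minimal polynomial, and the product (x - 6)^2(x + 2) is the characteristic polynomial.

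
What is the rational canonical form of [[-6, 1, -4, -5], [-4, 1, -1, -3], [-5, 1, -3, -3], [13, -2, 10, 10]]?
R = [[0, 0, 0, 0], [1, 0, 0, 6], [0, 1, 0, -3], [0, 0, 1, 2]]

The invariant factors of A (the non-unit diagonal entries of the Smith normal form of xI - A over ℚ[x]) are x(x - 2)(x^2 + 3), each dividing the next. The characteristic polynomial is their product, x(x - 2)(x^2 + 3).

The rational canonical form is the block-diagonal matrix of companion matrices C(f_i):
R = [[0, 0, 0, 0], [1, 0, 0, 6], [0, 1, 0, -3], [0, 0, 1, 2]].

Note the characteristic polynomial does not split into linear factors over ℚ, so A has no Jordan form over ℚ; the rational canonical form exists over any field.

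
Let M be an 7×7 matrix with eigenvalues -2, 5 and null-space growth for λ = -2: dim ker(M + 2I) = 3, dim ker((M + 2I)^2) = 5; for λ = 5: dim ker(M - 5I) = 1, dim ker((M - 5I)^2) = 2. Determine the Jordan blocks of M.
λ = -2: successive nullity increments [3, 2] count blocks of size ≥ k; block sizes are [2, 2, 1].
λ = 5: successive nullity increments [1, 1] count blocks of size ≥ k; block sizes are [2].

Jordan blocks: (-2, 2), (-2, 2), (-2, 1), (5, 2)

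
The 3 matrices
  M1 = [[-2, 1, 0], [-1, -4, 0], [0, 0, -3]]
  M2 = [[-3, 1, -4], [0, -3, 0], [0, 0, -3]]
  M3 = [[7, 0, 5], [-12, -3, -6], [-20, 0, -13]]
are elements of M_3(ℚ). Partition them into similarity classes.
Characteristic polynomials: χ_{M1} = (x + 3)^3, χ_{M2} = (x + 3)^3, χ_{M3} = (x + 3)^3.

{M1, M2, M3}: invariant factors x + 3, (x + 3)^2.

Matrices are similar if and only if their invariant-factor lists agree; the partition into similarity classes is {M1, M2, M3}.

1 class: {M1, M2, M3}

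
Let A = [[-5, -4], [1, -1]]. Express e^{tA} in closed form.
A has Jordan form J = [[-3, 1], [0, -3]] with A = PJP^{-1}, so e^{tA} = P e^{tJ} P^{-1}.

For a Jordan block J_k(λ), e^{tJ_k(λ)} = e^{λt} · (I + tN + t^2 N^2/2! + ... + t^{k-1} N^{k-1}/(k-1)!) where N is the nilpotent superdiagonal part.

Assembling the blocks and conjugating back gives the entries of e^{tA} as shown above.

e^{tA} = [[(1 - 2*t)*e^{-3*t}, -4*t*e^{-3*t}], [t*e^{-3*t}, (2*t + 1)*e^{-3*t}]]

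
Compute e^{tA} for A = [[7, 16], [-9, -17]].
A has Jordan form J = [[-5, 1], [0, -5]] with A = PJP^{-1}, so e^{tA} = P e^{tJ} P^{-1}.

For a Jordan block J_k(λ), e^{tJ_k(λ)} = e^{λt} · (I + tN + t^2 N^2/2! + ... + t^{k-1} N^{k-1}/(k-1)!) where N is the nilpotent superdiagonal part.

Assembling the blocks and conjugating back gives the entries of e^{tA} as shown above.

e^{tA} = [[(12*t + 1)*e^{-5*t}, 16*t*e^{-5*t}], [-9*t*e^{-5*t}, (1 - 12*t)*e^{-5*t}]]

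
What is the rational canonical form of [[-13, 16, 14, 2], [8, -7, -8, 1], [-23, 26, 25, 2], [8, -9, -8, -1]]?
The invariant factors of A (the non-unit diagonal entries of the Smith normal form of xI - A over ℚ[x]) are (x - 4)(x^3 - 3x - 4), each dividing the next. The characteristic polynomial is their product, (x - 4)(x^3 - 3x - 4).

The rational canonical form is the block-diagonal matrix of companion matrices C(f_i):
R = [[0, 0, 0, -16], [1, 0, 0, -8], [0, 1, 0, 3], [0, 0, 1, 4]].

Note the characteristic polynomial does not split into linear factors over ℚ, so A has no Jordan form over ℚ; the rational canonical form exists over any field.

R = [[0, 0, 0, -16], [1, 0, 0, -8], [0, 1, 0, 3], [0, 0, 1, 4]]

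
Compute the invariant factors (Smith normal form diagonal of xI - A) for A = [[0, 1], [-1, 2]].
The Jordan structure of A has elementary divisors (x - 1)^2. Arranging the block sizes at each eigenvalue in decreasing order and taking row products gives the invariant factors.

Invariant factors (smallest first, each dividing the next): (x - 1)^2.

Check: the last factor (x - 1)^2 is the minimal polynomial, and the product (x - 1)^2 is the characteristic polynomial.

(x - 1)^2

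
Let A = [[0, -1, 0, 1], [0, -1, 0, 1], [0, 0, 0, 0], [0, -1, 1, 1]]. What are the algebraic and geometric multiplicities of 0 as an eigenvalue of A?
The characteristic polynomial is x^4, so the factor x appears with exponent 4: the algebraic multiplicity is 4.

rank(A) = 2, so the eigenspace has dimension 4 - 2 = 2: the geometric multiplicity is 2.

Since 2 < 4, A is not diagonalizable.

algebraic multiplicity 4, geometric multiplicity 2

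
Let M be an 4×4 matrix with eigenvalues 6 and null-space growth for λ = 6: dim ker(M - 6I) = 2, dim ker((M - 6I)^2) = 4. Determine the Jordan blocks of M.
Jordan blocks: (6, 2), (6, 2)

λ = 6: successive nullity increments [2, 2] count blocks of size ≥ k; block sizes are [2, 2].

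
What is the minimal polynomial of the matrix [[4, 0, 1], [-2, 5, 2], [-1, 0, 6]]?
The characteristic polynomial factors as (x - 5)^3. The minimal polynomial is ∏(x - λ)^{k_λ} where k_λ is the size of the largest Jordan block at λ.

For λ = 5: rank(A - 5I) = 1, and the largest Jordan block has size 2 (the smallest k with rank((A - 5I)^k) = rank((A - 5I)^(k+1))).

So m_A(x) = (x - 5)^2.

m_A(x) = (x - 5)^2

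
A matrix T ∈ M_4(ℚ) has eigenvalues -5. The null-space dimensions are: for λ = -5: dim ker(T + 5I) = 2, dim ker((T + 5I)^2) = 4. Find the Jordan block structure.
λ = -5: successive nullity increments [2, 2] count blocks of size ≥ k; block sizes are [2, 2].

Jordan blocks: (-5, 2), (-5, 2)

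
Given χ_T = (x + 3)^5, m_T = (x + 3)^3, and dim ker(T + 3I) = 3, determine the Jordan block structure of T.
Jordan blocks: (-3, 3), (-3, 1), (-3, 1)

λ = -3: algebraic multiplicity 5 (exponent in χ_T), largest block size 3 (exponent in m_T), 3 blocks (geometric multiplicity). These force block sizes [3, 1, 1].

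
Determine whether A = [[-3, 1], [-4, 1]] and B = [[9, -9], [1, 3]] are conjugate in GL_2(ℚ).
trace(A) = -2 but trace(B) = 12. The trace is a similarity invariant, so A and B are not similar.

No.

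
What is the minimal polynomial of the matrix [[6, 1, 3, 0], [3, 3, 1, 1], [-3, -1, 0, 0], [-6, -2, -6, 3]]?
The characteristic polynomial factors as (x - 3)^4. The minimal polynomial is ∏(x - λ)^{k_λ} where k_λ is the size of the largest Jordan block at λ.

For λ = 3: rank(A - 3I) = 2, and the largest Jordan block has size 3 (the smallest k with rank((A - 3I)^k) = rank((A - 3I)^(k+1))).

So m_A(x) = (x - 3)^3.

m_A(x) = (x - 3)^3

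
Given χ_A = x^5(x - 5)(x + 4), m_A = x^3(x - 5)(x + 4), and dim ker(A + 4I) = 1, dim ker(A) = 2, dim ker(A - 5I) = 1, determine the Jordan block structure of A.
λ = -4: algebraic multiplicity 1 (exponent in χ_A), largest block size 1 (exponent in m_A), 1 block (geometric multiplicity). This forces block sizes [1].
λ = 0: algebraic multiplicity 5 (exponent in χ_A), largest block size 3 (exponent in m_A), 2 blocks (geometric multiplicity). These force block sizes [3, 2].
λ = 5: algebraic multiplicity 1 (exponent in χ_A), largest block size 1 (exponent in m_A), 1 block (geometric multiplicity). This forces block sizes [1].

Jordan blocks: (-4, 1), (0, 3), (0, 2), (5, 1)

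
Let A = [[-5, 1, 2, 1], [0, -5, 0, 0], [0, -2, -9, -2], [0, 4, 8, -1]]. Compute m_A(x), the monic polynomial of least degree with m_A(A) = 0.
The characteristic polynomial factors as (x + 5)^4. The minimal polynomial is ∏(x - λ)^{k_λ} where k_λ is the size of the largest Jordan block at λ.

For λ = -5: rank(A + 5I) = 1, and the largest Jordan block has size 2 (the smallest k with rank((A + 5I)^k) = rank((A + 5I)^(k+1))).

So m_A(x) = (x + 5)^2.

m_A(x) = (x + 5)^2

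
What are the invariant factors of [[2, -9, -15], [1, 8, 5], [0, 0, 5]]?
x - 5, (x - 5)^2

The Jordan structure of A has elementary divisors (x - 5)^2, (x - 5). Arranging the block sizes at each eigenvalue in decreasing order and taking row products gives the invariant factors.

Invariant factors (smallest first, each dividing the next): x - 5, (x - 5)^2.

Check: the last factor (x - 5)^2 is the minimal polynomial, and the product (x - 5)^3 is the characteristic polynomial.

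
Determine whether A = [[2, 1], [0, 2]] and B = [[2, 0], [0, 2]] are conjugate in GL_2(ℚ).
No.

Both have characteristic polynomial (x - 2)^2, but the minimal polynomial of A is (x - 2)^2 while the minimal polynomial of B is x - 2. The minimal polynomial is a similarity invariant, so A and B are not similar.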